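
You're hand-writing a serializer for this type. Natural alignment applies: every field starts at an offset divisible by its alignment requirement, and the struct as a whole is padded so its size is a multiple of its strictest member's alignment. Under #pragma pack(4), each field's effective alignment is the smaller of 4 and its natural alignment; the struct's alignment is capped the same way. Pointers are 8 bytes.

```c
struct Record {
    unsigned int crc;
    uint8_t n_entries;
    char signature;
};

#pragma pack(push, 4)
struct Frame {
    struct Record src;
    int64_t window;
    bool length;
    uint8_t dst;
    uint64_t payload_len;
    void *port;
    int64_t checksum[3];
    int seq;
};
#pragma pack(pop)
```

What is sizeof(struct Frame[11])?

704

Record: 0..4  crc  (4B, 4-aligned); 4..5  n_entries  (1B, 1-aligned); 5..6  signature  (1B, 1-aligned); 6..8  -- tail padding (2B); sizeof = 8, alignof = 4
0..8  src  (8B, 4-aligned)
8..16  window  (8B, 4-aligned)
16..17  length  (1B, 1-aligned)
17..18  dst  (1B, 1-aligned)
18..20  -- padding (2B)
20..28  payload_len  (8B, 4-aligned)
28..36  port  (8B, 4-aligned)
36..60  checksum  (24B, 4-aligned)
60..64  seq  (4B, 4-aligned)
sizeof = 64, alignof = 4
array of 11: 11 × 64 = 704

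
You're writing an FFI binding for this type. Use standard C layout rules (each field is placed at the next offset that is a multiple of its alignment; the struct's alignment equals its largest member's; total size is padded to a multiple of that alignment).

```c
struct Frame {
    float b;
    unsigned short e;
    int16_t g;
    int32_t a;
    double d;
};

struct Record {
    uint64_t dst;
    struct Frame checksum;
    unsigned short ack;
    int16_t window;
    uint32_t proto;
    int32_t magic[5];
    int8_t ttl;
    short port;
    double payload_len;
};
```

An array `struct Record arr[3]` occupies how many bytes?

Frame: @0: b [4B, align 4] → 4; @4: e [2B, align 2] → 6; @6: g [2B, align 2] → 8; @8: a [4B, align 4] → 12; +4 pad (align 8); @16: d [8B, align 8] → 24; size 24, align 8
@0: dst [8B, align 8] → 8
@8: checksum [24B, align 8] → 32
@32: ack [2B, align 2] → 34
@34: window [2B, align 2] → 36
@36: proto [4B, align 4] → 40
@40: magic [20B, align 4] → 60
@60: ttl [1B, align 1] → 61
+1 pad (align 2)
@62: port [2B, align 2] → 64
@64: payload_len [8B, align 8] → 72
size 72, align 8
array of 3: 3 × 72 = 216

216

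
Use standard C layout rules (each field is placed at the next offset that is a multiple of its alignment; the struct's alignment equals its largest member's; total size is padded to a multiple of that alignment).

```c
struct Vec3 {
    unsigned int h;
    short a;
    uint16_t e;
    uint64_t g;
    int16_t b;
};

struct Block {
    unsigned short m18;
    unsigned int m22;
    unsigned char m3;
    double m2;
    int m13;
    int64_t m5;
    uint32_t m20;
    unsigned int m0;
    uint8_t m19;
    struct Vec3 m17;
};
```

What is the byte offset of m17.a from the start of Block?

Vec3: h at 0 (size 4, align 4) → ends 4; a at 4 (size 2, align 2) → ends 6; e at 6 (size 2, align 2) → ends 8; g at 8 (size 8, align 8) → ends 16; b at 16 (size 2, align 2) → ends 18; tail pad 6 to reach multiple of 8; total 24 bytes, alignment 8
m18 at 0 (size 2, align 2) → ends 2
pad 2 to align 4 for m22
m22 at 4 (size 4, align 4) → ends 8
m3 at 8 (size 1, align 1) → ends 9
pad 7 to align 8 for m2
m2 at 16 (size 8, align 8) → ends 24
m13 at 24 (size 4, align 4) → ends 28
pad 4 to align 8 for m5
m5 at 32 (size 8, align 8) → ends 40
m20 at 40 (size 4, align 4) → ends 44
m0 at 44 (size 4, align 4) → ends 48
m19 at 48 (size 1, align 1) → ends 49
pad 7 to align 8 for m17
m17 at 56 (size 24, align 8) → ends 80
within Vec3: a at 4
56 + 4 = 60

60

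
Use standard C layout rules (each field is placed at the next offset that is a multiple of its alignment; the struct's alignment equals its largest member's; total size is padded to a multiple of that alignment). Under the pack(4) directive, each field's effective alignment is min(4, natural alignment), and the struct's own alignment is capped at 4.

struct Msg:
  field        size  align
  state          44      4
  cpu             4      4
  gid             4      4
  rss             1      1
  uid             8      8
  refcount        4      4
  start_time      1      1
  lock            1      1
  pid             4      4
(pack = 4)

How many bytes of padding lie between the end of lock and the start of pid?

@0: state [44B, align 4] → 44
@44: cpu [4B, align 4] → 48
@48: gid [4B, align 4] → 52
@52: rss [1B, align 1] → 53
+3 pad (align 4)
@56: uid [8B, align 4] → 64
@64: refcount [4B, align 4] → 68
@68: start_time [1B, align 1] → 69
@69: lock [1B, align 1] → 70
+2 pad (align 4)
@72: pid [4B, align 4] → 76

2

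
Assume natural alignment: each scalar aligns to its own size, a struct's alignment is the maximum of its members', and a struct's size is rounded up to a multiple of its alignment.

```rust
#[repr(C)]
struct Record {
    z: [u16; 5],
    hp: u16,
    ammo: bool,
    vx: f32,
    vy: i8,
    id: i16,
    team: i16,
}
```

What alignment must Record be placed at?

4

member alignments: z=2, hp=2, ammo=1, vx=4, vy=1, id=2, team=2
max = 4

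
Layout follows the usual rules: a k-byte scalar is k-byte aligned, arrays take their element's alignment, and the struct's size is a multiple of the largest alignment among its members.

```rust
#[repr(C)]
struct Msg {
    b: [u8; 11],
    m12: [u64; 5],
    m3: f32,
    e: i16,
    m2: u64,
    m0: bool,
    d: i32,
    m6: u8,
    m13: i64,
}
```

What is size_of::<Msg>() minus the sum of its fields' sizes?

17

b at 0 (size 11, align 1) → ends 11
pad 5 to align 8 for m12
m12 at 16 (size 40, align 8) → ends 56
m3 at 56 (size 4, align 4) → ends 60
e at 60 (size 2, align 2) → ends 62
pad 2 to align 8 for m2
m2 at 64 (size 8, align 8) → ends 72
m0 at 72 (size 1, align 1) → ends 73
pad 3 to align 4 for d
d at 76 (size 4, align 4) → ends 80
m6 at 80 (size 1, align 1) → ends 81
pad 7 to align 8 for m13
m13 at 88 (size 8, align 8) → ends 96
total 96 bytes, alignment 8
data bytes 79, size 96 → padding 17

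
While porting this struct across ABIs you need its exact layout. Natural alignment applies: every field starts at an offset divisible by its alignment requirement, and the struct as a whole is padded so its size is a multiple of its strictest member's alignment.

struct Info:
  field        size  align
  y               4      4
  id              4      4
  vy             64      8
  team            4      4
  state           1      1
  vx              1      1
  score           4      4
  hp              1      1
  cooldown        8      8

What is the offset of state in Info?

76

0..4  y  (4B, 4-aligned)
4..8  id  (4B, 4-aligned)
8..72  vy  (64B, 8-aligned)
72..76  team  (4B, 4-aligned)
76..77  state  (1B, 1-aligned)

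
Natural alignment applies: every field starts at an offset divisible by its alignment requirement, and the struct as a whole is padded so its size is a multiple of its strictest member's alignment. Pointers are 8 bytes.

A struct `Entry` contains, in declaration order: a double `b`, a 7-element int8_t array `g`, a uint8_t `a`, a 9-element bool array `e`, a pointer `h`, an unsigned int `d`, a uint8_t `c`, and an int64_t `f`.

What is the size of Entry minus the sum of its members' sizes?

0..8  b  (8B, 8-aligned)
8..15  g  (7B, 1-aligned)
15..16  a  (1B, 1-aligned)
16..25  e  (9B, 1-aligned)
25..32  -- padding (7B)
32..40  h  (8B, 8-aligned)
40..44  d  (4B, 4-aligned)
44..45  c  (1B, 1-aligned)
45..48  -- padding (3B)
48..56  f  (8B, 8-aligned)
sizeof = 56, alignof = 8
data bytes 46, size 56 → padding 10

10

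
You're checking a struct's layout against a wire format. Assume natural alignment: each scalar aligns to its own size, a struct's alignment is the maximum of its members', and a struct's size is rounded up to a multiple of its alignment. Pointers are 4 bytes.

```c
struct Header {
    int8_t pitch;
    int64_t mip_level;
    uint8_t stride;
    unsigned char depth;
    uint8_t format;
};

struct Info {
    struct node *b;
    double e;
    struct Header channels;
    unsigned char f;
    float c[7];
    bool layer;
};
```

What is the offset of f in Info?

40

Header: 0..1  pitch  (1B, 1-aligned); 1..8  -- padding (7B); 8..16  mip_level  (8B, 8-aligned); 16..17  stride  (1B, 1-aligned); 17..18  depth  (1B, 1-aligned); 18..19  format  (1B, 1-aligned); 19..24  -- tail padding (5B); sizeof = 24, alignof = 8
0..4  b  (4B, 4-aligned)
4..8  -- padding (4B)
8..16  e  (8B, 8-aligned)
16..40  channels  (24B, 8-aligned)
40..41  f  (1B, 1-aligned)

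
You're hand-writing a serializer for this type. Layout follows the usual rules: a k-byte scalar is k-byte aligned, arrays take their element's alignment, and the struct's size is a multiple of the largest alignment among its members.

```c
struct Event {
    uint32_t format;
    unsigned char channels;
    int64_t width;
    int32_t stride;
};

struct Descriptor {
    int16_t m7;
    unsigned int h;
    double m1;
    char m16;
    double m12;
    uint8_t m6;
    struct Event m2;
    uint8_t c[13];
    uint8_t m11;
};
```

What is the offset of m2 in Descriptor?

40

Event: 0..4  format  (4B, 4-aligned); 4..5  channels  (1B, 1-aligned); 5..8  -- padding (3B); 8..16  width  (8B, 8-aligned); 16..20  stride  (4B, 4-aligned); 20..24  -- tail padding (4B); sizeof = 24, alignof = 8
0..2  m7  (2B, 2-aligned)
2..4  -- padding (2B)
4..8  h  (4B, 4-aligned)
8..16  m1  (8B, 8-aligned)
16..17  m16  (1B, 1-aligned)
17..24  -- padding (7B)
24..32  m12  (8B, 8-aligned)
32..33  m6  (1B, 1-aligned)
33..40  -- padding (7B)
40..64  m2  (24B, 8-aligned)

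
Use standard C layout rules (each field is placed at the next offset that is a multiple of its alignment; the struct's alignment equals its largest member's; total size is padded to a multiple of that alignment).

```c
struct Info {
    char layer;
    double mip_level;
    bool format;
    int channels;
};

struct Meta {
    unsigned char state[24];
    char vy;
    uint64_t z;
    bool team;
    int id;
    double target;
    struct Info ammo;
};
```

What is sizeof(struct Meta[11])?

880

Info: 0..1  layer  (1B, 1-aligned); 1..8  -- padding (7B); 8..16  mip_level  (8B, 8-aligned); 16..17  format  (1B, 1-aligned); 17..20  -- padding (3B); 20..24  channels  (4B, 4-aligned); sizeof = 24, alignof = 8
0..24  state  (24B, 1-aligned)
24..25  vy  (1B, 1-aligned)
25..32  -- padding (7B)
32..40  z  (8B, 8-aligned)
40..41  team  (1B, 1-aligned)
41..44  -- padding (3B)
44..48  id  (4B, 4-aligned)
48..56  target  (8B, 8-aligned)
56..80  ammo  (24B, 8-aligned)
sizeof = 80, alignof = 8
array of 11: 11 × 80 = 880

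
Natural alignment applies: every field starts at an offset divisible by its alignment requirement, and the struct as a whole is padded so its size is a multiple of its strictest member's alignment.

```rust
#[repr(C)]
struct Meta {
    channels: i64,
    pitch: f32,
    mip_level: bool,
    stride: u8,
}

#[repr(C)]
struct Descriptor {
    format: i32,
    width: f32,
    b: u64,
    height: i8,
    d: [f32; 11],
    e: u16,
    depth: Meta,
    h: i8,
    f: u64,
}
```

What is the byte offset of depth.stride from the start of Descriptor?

85

Meta: channels at 0 (size 8, align 8) → ends 8; pitch at 8 (size 4, align 4) → ends 12; mip_level at 12 (size 1, align 1) → ends 13; stride at 13 (size 1, align 1) → ends 14; tail pad 2 to reach multiple of 8; total 16 bytes, alignment 8
format at 0 (size 4, align 4) → ends 4
width at 4 (size 4, align 4) → ends 8
b at 8 (size 8, align 8) → ends 16
height at 16 (size 1, align 1) → ends 17
pad 3 to align 4 for d
d at 20 (size 44, align 4) → ends 64
e at 64 (size 2, align 2) → ends 66
pad 6 to align 8 for depth
depth at 72 (size 16, align 8) → ends 88
within Meta: stride at 13
72 + 13 = 85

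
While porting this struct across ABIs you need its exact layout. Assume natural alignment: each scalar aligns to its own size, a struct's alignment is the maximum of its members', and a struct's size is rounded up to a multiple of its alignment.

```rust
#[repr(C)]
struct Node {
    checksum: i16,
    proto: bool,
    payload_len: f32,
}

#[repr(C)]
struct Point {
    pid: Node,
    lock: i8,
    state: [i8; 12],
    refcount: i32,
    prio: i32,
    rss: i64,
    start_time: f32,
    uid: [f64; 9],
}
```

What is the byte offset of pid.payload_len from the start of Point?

4

Node: 0..2  checksum  (2B, 2-aligned); 2..3  proto  (1B, 1-aligned); 3..4  -- padding (1B); 4..8  payload_len  (4B, 4-aligned); sizeof = 8, alignof = 4
0..8  pid  (8B, 4-aligned)
within Node: payload_len at 4
0 + 4 = 4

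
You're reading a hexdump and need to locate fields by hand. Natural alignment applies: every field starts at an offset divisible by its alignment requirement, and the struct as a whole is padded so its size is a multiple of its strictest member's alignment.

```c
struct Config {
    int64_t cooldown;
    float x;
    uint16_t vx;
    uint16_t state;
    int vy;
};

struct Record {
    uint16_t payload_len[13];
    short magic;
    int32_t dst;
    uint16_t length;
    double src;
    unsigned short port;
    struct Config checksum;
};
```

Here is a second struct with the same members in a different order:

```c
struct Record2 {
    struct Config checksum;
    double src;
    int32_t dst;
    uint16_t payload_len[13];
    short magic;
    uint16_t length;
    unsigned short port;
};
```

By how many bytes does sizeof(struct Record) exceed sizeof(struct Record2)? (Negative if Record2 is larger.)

Config: cooldown at 0 (size 8, align 8) → ends 8; x at 8 (size 4, align 4) → ends 12; vx at 12 (size 2, align 2) → ends 14; state at 14 (size 2, align 2) → ends 16; vy at 16 (size 4, align 4) → ends 20; tail pad 4 to reach multiple of 8; total 24 bytes, alignment 8
payload_len at 0 (size 26, align 2) → ends 26
magic at 26 (size 2, align 2) → ends 28
dst at 28 (size 4, align 4) → ends 32
length at 32 (size 2, align 2) → ends 34
pad 6 to align 8 for src
src at 40 (size 8, align 8) → ends 48
port at 48 (size 2, align 2) → ends 50
pad 6 to align 8 for checksum
checksum at 56 (size 24, align 8) → ends 80
total 80 bytes, alignment 8
— Record2 —
checksum at 0 (size 24, align 8) → ends 24
src at 24 (size 8, align 8) → ends 32
dst at 32 (size 4, align 4) → ends 36
payload_len at 36 (size 26, align 2) → ends 62
magic at 62 (size 2, align 2) → ends 64
length at 64 (size 2, align 2) → ends 66
port at 66 (size 2, align 2) → ends 68
tail pad 4 to reach multiple of 8
total 72 bytes, alignment 8
80 − 72 = 8

8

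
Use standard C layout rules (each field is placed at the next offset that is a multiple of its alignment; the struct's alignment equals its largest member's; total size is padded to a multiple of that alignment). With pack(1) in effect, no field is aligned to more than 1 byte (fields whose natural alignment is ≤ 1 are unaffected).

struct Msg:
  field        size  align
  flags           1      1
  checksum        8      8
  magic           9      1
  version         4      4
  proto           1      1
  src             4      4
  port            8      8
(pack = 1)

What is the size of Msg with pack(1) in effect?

0..1  flags  (1B, 1-aligned)
1..9  checksum  (8B, 1-aligned)
9..18  magic  (9B, 1-aligned)
18..22  version  (4B, 1-aligned)
22..23  proto  (1B, 1-aligned)
23..27  src  (4B, 1-aligned)
27..35  port  (8B, 1-aligned)
sizeof = 35, alignof = 1

35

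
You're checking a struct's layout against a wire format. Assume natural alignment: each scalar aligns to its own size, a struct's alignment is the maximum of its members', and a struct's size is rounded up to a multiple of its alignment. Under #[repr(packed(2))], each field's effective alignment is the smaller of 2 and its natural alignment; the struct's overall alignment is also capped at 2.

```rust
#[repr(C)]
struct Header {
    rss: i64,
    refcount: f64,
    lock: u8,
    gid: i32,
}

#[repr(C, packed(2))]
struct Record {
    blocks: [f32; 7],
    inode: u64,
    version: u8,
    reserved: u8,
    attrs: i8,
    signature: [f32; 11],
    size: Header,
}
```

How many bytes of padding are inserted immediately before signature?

1

Header: @0: rss [8B, align 8] → 8; @8: refcount [8B, align 8] → 16; @16: lock [1B, align 1] → 17; +3 pad (align 4); @20: gid [4B, align 4] → 24; size 24, align 8
@0: blocks [28B, align 2] → 28
@28: inode [8B, align 2] → 36
@36: version [1B, align 1] → 37
@37: reserved [1B, align 1] → 38
@38: attrs [1B, align 1] → 39
+1 pad (align 2)
@40: signature [44B, align 2] → 84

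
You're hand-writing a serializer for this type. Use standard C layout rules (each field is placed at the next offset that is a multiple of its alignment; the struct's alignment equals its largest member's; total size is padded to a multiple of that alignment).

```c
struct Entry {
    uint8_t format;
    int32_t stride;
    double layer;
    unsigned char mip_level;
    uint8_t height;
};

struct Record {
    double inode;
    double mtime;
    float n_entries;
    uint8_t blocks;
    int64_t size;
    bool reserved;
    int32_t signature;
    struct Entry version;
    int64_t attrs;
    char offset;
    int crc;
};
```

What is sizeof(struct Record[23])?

Entry: @0: format [1B, align 1] → 1; +3 pad (align 4); @4: stride [4B, align 4] → 8; @8: layer [8B, align 8] → 16; @16: mip_level [1B, align 1] → 17; @17: height [1B, align 1] → 18; +6 tail pad (align 8); size 24, align 8
@0: inode [8B, align 8] → 8
@8: mtime [8B, align 8] → 16
@16: n_entries [4B, align 4] → 20
@20: blocks [1B, align 1] → 21
+3 pad (align 8)
@24: size [8B, align 8] → 32
@32: reserved [1B, align 1] → 33
+3 pad (align 4)
@36: signature [4B, align 4] → 40
@40: version [24B, align 8] → 64
@64: attrs [8B, align 8] → 72
@72: offset [1B, align 1] → 73
+3 pad (align 4)
@76: crc [4B, align 4] → 80
size 80, align 8
array of 23: 23 × 80 = 1840

1840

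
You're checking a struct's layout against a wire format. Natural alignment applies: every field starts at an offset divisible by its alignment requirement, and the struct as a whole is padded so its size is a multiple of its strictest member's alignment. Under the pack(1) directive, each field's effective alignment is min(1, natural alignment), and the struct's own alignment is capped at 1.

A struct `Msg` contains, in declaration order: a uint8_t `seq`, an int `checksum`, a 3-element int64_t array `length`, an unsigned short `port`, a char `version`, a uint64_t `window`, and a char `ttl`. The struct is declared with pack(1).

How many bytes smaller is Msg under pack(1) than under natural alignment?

natural layout:
  0..1  seq  (1B, 1-aligned)
  1..4  -- padding (3B)
  4..8  checksum  (4B, 4-aligned)
  8..32  length  (24B, 8-aligned)
  32..34  port  (2B, 2-aligned)
  34..35  version  (1B, 1-aligned)
  35..40  -- padding (5B)
  40..48  window  (8B, 8-aligned)
  48..49  ttl  (1B, 1-aligned)
  49..56  -- tail padding (7B)
  sizeof = 56, alignof = 8
packed(1) layout:
  0..1  seq  (1B, 1-aligned)
  1..5  checksum  (4B, 1-aligned)
  5..29  length  (24B, 1-aligned)
  29..31  port  (2B, 1-aligned)
  31..32  version  (1B, 1-aligned)
  32..40  window  (8B, 1-aligned)
  40..41  ttl  (1B, 1-aligned)
  sizeof = 41, alignof = 1
56 − 41 = 15

15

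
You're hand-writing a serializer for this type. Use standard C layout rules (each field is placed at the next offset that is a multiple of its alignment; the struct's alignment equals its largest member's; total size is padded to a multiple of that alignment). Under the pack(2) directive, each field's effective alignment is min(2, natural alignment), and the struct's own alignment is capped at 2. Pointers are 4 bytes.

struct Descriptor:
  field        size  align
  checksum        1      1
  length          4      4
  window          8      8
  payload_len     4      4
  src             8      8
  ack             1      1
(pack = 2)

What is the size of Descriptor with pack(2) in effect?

28

checksum at 0 (size 1, align 1) → ends 1
pad 1 to align 2 for length
length at 2 (size 4, align 2) → ends 6
window at 6 (size 8, align 2) → ends 14
payload_len at 14 (size 4, align 2) → ends 18
src at 18 (size 8, align 2) → ends 26
ack at 26 (size 1, align 1) → ends 27
tail pad 1 to reach multiple of 2
total 28 bytes, alignment 2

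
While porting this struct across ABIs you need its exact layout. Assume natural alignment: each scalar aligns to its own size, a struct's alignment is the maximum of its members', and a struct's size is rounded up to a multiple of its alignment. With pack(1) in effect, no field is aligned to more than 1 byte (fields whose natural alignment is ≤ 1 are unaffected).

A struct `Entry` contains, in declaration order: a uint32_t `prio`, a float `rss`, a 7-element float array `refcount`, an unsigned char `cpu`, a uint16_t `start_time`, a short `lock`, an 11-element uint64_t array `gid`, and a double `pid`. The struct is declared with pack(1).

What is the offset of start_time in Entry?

prio at 0 (size 4, align 1) → ends 4
rss at 4 (size 4, align 1) → ends 8
refcount at 8 (size 28, align 1) → ends 36
cpu at 36 (size 1, align 1) → ends 37
start_time at 37 (size 2, align 1) → ends 39

37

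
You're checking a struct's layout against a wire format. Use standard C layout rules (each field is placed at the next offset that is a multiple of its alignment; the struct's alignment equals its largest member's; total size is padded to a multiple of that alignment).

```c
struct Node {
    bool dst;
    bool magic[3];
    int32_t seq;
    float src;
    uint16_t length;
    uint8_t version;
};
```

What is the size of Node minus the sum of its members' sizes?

1

0..1  dst  (1B, 1-aligned)
1..4  magic  (3B, 1-aligned)
4..8  seq  (4B, 4-aligned)
8..12  src  (4B, 4-aligned)
12..14  length  (2B, 2-aligned)
14..15  version  (1B, 1-aligned)
15..16  -- tail padding (1B)
sizeof = 16, alignof = 4
data bytes 15, size 16 → padding 1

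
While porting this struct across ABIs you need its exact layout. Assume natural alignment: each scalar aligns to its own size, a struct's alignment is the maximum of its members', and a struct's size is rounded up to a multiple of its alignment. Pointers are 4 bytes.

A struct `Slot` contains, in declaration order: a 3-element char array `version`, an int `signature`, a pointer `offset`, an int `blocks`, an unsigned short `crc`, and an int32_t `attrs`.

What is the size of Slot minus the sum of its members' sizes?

3

0..3  version  (3B, 1-aligned)
3..4  -- padding (1B)
4..8  signature  (4B, 4-aligned)
8..12  offset  (4B, 4-aligned)
12..16  blocks  (4B, 4-aligned)
16..18  crc  (2B, 2-aligned)
18..20  -- padding (2B)
20..24  attrs  (4B, 4-aligned)
sizeof = 24, alignof = 4
data bytes 21, size 24 → padding 3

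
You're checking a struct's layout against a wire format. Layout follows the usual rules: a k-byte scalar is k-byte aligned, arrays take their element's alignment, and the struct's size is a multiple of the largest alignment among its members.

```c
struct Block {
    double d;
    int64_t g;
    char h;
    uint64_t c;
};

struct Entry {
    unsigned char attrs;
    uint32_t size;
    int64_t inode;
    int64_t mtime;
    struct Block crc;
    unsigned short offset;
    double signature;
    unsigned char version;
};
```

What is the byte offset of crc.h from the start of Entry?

40

Block: @0: d [8B, align 8] → 8; @8: g [8B, align 8] → 16; @16: h [1B, align 1] → 17; +7 pad (align 8); @24: c [8B, align 8] → 32; size 32, align 8
@0: attrs [1B, align 1] → 1
+3 pad (align 4)
@4: size [4B, align 4] → 8
@8: inode [8B, align 8] → 16
@16: mtime [8B, align 8] → 24
@24: crc [32B, align 8] → 56
within Block: h at 16
24 + 16 = 40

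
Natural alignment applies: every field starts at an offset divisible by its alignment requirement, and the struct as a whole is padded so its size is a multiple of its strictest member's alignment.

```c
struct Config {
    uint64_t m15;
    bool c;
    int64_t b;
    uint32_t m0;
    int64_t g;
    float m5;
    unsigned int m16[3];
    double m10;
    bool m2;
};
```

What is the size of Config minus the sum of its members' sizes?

18

0..8  m15  (8B, 8-aligned)
8..9  c  (1B, 1-aligned)
9..16  -- padding (7B)
16..24  b  (8B, 8-aligned)
24..28  m0  (4B, 4-aligned)
28..32  -- padding (4B)
32..40  g  (8B, 8-aligned)
40..44  m5  (4B, 4-aligned)
44..56  m16  (12B, 4-aligned)
56..64  m10  (8B, 8-aligned)
64..65  m2  (1B, 1-aligned)
65..72  -- tail padding (7B)
sizeof = 72, alignof = 8
data bytes 54, size 72 → padding 18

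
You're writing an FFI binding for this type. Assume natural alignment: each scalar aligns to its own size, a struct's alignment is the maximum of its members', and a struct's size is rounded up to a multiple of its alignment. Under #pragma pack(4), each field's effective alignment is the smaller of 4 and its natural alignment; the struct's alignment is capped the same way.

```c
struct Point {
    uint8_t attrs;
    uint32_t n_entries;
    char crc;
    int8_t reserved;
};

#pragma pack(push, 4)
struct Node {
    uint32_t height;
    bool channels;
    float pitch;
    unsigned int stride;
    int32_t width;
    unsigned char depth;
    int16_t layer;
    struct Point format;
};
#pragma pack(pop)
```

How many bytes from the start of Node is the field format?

Point: @0: attrs [1B, align 1] → 1; +3 pad (align 4); @4: n_entries [4B, align 4] → 8; @8: crc [1B, align 1] → 9; @9: reserved [1B, align 1] → 10; +2 tail pad (align 4); size 12, align 4
@0: height [4B, align 4] → 4
@4: channels [1B, align 1] → 5
+3 pad (align 4)
@8: pitch [4B, align 4] → 12
@12: stride [4B, align 4] → 16
@16: width [4B, align 4] → 20
@20: depth [1B, align 1] → 21
+1 pad (align 2)
@22: layer [2B, align 2] → 24
@24: format [12B, align 4] → 36

24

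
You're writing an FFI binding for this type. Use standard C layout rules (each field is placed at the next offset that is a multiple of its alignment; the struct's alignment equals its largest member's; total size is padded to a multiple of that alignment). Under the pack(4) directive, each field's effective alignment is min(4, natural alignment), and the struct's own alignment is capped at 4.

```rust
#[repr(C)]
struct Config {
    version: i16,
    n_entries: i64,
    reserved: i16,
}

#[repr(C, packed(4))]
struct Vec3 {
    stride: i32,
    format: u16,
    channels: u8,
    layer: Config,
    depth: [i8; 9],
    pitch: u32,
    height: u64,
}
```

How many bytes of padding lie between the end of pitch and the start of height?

0

Config: @0: version [2B, align 2] → 2; +6 pad (align 8); @8: n_entries [8B, align 8] → 16; @16: reserved [2B, align 2] → 18; +6 tail pad (align 8); size 24, align 8
@0: stride [4B, align 4] → 4
@4: format [2B, align 2] → 6
@6: channels [1B, align 1] → 7
+1 pad (align 4)
@8: layer [24B, align 4] → 32
@32: depth [9B, align 1] → 41
+3 pad (align 4)
@44: pitch [4B, align 4] → 48
@48: height [8B, align 4] → 56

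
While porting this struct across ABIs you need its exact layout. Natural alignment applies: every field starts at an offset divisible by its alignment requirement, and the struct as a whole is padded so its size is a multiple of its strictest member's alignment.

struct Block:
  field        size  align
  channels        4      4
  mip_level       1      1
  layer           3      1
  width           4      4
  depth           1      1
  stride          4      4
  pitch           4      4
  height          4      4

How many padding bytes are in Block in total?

channels at 0 (size 4, align 4) → ends 4
mip_level at 4 (size 1, align 1) → ends 5
layer at 5 (size 3, align 1) → ends 8
width at 8 (size 4, align 4) → ends 12
depth at 12 (size 1, align 1) → ends 13
pad 3 to align 4 for stride
stride at 16 (size 4, align 4) → ends 20
pitch at 20 (size 4, align 4) → ends 24
height at 24 (size 4, align 4) → ends 28
total 28 bytes, alignment 4
data bytes 25, size 28 → padding 3

3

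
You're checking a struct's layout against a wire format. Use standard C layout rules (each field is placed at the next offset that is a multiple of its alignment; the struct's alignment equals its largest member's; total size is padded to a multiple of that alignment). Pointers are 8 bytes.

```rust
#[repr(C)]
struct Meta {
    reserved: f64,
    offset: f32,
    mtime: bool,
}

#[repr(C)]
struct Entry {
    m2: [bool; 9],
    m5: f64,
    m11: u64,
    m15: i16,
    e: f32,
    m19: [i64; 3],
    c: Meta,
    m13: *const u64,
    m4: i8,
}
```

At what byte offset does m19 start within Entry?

Meta: @0: reserved [8B, align 8] → 8; @8: offset [4B, align 4] → 12; @12: mtime [1B, align 1] → 13; +3 tail pad (align 8); size 16, align 8
@0: m2 [9B, align 1] → 9
+7 pad (align 8)
@16: m5 [8B, align 8] → 24
@24: m11 [8B, align 8] → 32
@32: m15 [2B, align 2] → 34
+2 pad (align 4)
@36: e [4B, align 4] → 40
@40: m19 [24B, align 8] → 64

40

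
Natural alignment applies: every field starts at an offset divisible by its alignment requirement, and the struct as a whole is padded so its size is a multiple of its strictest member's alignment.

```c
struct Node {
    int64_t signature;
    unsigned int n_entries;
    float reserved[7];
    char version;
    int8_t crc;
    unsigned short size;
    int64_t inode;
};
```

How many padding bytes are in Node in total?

4

0..8  signature  (8B, 8-aligned)
8..12  n_entries  (4B, 4-aligned)
12..40  reserved  (28B, 4-aligned)
40..41  version  (1B, 1-aligned)
41..42  crc  (1B, 1-aligned)
42..44  size  (2B, 2-aligned)
44..48  -- padding (4B)
48..56  inode  (8B, 8-aligned)
sizeof = 56, alignof = 8
data bytes 52, size 56 → padding 4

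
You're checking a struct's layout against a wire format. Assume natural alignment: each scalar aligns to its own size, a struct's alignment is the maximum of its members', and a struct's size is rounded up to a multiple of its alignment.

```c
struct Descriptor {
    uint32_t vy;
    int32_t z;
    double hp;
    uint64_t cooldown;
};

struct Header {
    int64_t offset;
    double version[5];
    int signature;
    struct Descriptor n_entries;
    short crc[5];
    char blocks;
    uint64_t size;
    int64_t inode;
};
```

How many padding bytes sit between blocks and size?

5

Descriptor: @0: vy [4B, align 4] → 4; @4: z [4B, align 4] → 8; @8: hp [8B, align 8] → 16; @16: cooldown [8B, align 8] → 24; size 24, align 8
@0: offset [8B, align 8] → 8
@8: version [40B, align 8] → 48
@48: signature [4B, align 4] → 52
+4 pad (align 8)
@56: n_entries [24B, align 8] → 80
@80: crc [10B, align 2] → 90
@90: blocks [1B, align 1] → 91
+5 pad (align 8)
@96: size [8B, align 8] → 104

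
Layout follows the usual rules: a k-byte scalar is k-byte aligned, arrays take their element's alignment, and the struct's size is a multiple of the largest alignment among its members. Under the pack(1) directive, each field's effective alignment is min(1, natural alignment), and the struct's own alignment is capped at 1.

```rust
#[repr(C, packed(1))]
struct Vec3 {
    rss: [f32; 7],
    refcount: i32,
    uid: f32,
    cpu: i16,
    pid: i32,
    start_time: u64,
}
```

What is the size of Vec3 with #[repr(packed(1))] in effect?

50

rss at 0 (size 28, align 1) → ends 28
refcount at 28 (size 4, align 1) → ends 32
uid at 32 (size 4, align 1) → ends 36
cpu at 36 (size 2, align 1) → ends 38
pid at 38 (size 4, align 1) → ends 42
start_time at 42 (size 8, align 1) → ends 50
total 50 bytes, alignment 1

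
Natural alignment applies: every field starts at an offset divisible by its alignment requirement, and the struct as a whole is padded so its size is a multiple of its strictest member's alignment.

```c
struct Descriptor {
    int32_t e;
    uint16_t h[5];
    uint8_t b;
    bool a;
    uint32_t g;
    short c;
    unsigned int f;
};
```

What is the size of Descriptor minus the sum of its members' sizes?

2

@0: e [4B, align 4] → 4
@4: h [10B, align 2] → 14
@14: b [1B, align 1] → 15
@15: a [1B, align 1] → 16
@16: g [4B, align 4] → 20
@20: c [2B, align 2] → 22
+2 pad (align 4)
@24: f [4B, align 4] → 28
size 28, align 4
data bytes 26, size 28 → padding 2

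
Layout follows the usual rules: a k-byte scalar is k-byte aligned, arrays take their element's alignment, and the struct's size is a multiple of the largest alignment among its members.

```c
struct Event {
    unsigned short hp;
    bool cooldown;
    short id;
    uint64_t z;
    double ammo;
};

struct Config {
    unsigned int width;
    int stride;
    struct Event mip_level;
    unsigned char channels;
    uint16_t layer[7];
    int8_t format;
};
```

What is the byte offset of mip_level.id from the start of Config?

Event: hp at 0 (size 2, align 2) → ends 2; cooldown at 2 (size 1, align 1) → ends 3; pad 1 to align 2 for id; id at 4 (size 2, align 2) → ends 6; pad 2 to align 8 for z; z at 8 (size 8, align 8) → ends 16; ammo at 16 (size 8, align 8) → ends 24; total 24 bytes, alignment 8
width at 0 (size 4, align 4) → ends 4
stride at 4 (size 4, align 4) → ends 8
mip_level at 8 (size 24, align 8) → ends 32
within Event: id at 4
8 + 4 = 12

12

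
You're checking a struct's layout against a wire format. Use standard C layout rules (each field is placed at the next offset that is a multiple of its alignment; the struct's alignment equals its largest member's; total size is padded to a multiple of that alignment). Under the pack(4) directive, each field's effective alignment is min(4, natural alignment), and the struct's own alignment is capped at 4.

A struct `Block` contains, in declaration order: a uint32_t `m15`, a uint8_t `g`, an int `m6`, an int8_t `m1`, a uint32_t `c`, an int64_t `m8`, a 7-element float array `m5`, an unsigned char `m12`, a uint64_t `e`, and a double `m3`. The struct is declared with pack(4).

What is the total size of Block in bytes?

76

m15 at 0 (size 4, align 4) → ends 4
g at 4 (size 1, align 1) → ends 5
pad 3 to align 4 for m6
m6 at 8 (size 4, align 4) → ends 12
m1 at 12 (size 1, align 1) → ends 13
pad 3 to align 4 for c
c at 16 (size 4, align 4) → ends 20
m8 at 20 (size 8, align 4) → ends 28
m5 at 28 (size 28, align 4) → ends 56
m12 at 56 (size 1, align 1) → ends 57
pad 3 to align 4 for e
e at 60 (size 8, align 4) → ends 68
m3 at 68 (size 8, align 4) → ends 76
total 76 bytes, alignment 4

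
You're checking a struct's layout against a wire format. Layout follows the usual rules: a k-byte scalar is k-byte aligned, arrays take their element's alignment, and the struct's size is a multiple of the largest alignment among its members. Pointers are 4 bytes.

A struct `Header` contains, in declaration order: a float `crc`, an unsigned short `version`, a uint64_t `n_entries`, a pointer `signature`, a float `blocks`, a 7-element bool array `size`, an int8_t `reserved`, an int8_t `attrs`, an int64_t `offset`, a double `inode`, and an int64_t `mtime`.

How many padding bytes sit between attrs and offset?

@0: crc [4B, align 4] → 4
@4: version [2B, align 2] → 6
+2 pad (align 8)
@8: n_entries [8B, align 8] → 16
@16: signature [4B, align 4] → 20
@20: blocks [4B, align 4] → 24
@24: size [7B, align 1] → 31
@31: reserved [1B, align 1] → 32
@32: attrs [1B, align 1] → 33
+7 pad (align 8)
@40: offset [8B, align 8] → 48

7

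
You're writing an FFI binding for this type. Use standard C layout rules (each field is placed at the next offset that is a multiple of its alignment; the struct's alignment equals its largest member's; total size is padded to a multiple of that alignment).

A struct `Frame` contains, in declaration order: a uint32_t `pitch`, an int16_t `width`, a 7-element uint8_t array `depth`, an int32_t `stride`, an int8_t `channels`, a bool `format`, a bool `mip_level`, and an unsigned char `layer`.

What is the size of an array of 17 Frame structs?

@0: pitch [4B, align 4] → 4
@4: width [2B, align 2] → 6
@6: depth [7B, align 1] → 13
+3 pad (align 4)
@16: stride [4B, align 4] → 20
@20: channels [1B, align 1] → 21
@21: format [1B, align 1] → 22
@22: mip_level [1B, align 1] → 23
@23: layer [1B, align 1] → 24
size 24, align 4
array of 17: 17 × 24 = 408

408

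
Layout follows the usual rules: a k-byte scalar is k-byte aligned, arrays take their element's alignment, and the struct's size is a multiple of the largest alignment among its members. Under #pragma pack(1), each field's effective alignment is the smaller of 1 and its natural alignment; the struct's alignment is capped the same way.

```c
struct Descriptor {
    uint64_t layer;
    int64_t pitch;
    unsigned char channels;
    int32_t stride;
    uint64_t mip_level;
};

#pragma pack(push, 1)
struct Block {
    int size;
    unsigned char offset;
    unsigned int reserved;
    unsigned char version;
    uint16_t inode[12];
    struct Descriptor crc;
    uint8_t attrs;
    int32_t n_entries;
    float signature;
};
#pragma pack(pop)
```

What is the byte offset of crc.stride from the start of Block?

54

Descriptor: 0..8  layer  (8B, 8-aligned); 8..16  pitch  (8B, 8-aligned); 16..17  channels  (1B, 1-aligned); 17..20  -- padding (3B); 20..24  stride  (4B, 4-aligned); 24..32  mip_level  (8B, 8-aligned); sizeof = 32, alignof = 8
0..4  size  (4B, 1-aligned)
4..5  offset  (1B, 1-aligned)
5..9  reserved  (4B, 1-aligned)
9..10  version  (1B, 1-aligned)
10..34  inode  (24B, 1-aligned)
34..66  crc  (32B, 1-aligned)
within Descriptor: stride at 20
34 + 20 = 54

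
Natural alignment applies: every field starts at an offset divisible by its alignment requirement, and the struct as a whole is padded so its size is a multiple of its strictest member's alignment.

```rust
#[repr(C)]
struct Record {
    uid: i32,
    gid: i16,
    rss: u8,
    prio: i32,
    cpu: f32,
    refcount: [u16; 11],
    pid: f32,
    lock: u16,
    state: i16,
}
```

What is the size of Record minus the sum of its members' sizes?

@0: uid [4B, align 4] → 4
@4: gid [2B, align 2] → 6
@6: rss [1B, align 1] → 7
+1 pad (align 4)
@8: prio [4B, align 4] → 12
@12: cpu [4B, align 4] → 16
@16: refcount [22B, align 2] → 38
+2 pad (align 4)
@40: pid [4B, align 4] → 44
@44: lock [2B, align 2] → 46
@46: state [2B, align 2] → 48
size 48, align 4
data bytes 45, size 48 → padding 3

3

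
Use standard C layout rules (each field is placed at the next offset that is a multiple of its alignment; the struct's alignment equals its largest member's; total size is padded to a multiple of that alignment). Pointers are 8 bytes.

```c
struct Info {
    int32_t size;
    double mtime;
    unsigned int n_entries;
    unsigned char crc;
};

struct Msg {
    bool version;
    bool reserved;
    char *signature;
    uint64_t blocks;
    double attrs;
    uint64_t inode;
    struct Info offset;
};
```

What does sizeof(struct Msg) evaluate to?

Info: 0..4  size  (4B, 4-aligned); 4..8  -- padding (4B); 8..16  mtime  (8B, 8-aligned); 16..20  n_entries  (4B, 4-aligned); 20..21  crc  (1B, 1-aligned); 21..24  -- tail padding (3B); sizeof = 24, alignof = 8
0..1  version  (1B, 1-aligned)
1..2  reserved  (1B, 1-aligned)
2..8  -- padding (6B)
8..16  signature  (8B, 8-aligned)
16..24  blocks  (8B, 8-aligned)
24..32  attrs  (8B, 8-aligned)
32..40  inode  (8B, 8-aligned)
40..64  offset  (24B, 8-aligned)
sizeof = 64, alignof = 8

64 bytes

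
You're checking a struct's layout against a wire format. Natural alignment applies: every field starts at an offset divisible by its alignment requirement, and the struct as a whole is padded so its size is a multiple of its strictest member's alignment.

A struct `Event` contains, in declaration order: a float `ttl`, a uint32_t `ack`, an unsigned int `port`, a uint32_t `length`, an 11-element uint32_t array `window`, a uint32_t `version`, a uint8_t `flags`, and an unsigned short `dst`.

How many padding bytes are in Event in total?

0..4  ttl  (4B, 4-aligned)
4..8  ack  (4B, 4-aligned)
8..12  port  (4B, 4-aligned)
12..16  length  (4B, 4-aligned)
16..60  window  (44B, 4-aligned)
60..64  version  (4B, 4-aligned)
64..65  flags  (1B, 1-aligned)
65..66  -- padding (1B)
66..68  dst  (2B, 2-aligned)
sizeof = 68, alignof = 4
data bytes 67, size 68 → padding 1

1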